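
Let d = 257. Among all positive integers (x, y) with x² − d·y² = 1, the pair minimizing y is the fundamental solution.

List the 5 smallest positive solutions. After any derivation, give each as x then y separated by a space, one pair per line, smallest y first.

513 32
526337 32832
540021249 33685600
554061275137 34561392768
568466328269313 35459955294368

√257 → a₀=16, period (32); ℓ=1 odd so k=1
k=0  a_k=16  p_k/q_k = 16/1
k=1  a_k=32  p_k/q_k = 513/32
(x₁, y₁) = (513, 32);  513² − 257·32² = 1 ✓
(513+32√257)^2 = 526337 + 32832√257
(513+32√257)^3 = 540021249 + 33685600√257
(513+32√257)^4 = 554061275137 + 34561392768√257
(513+32√257)^5 = 568466328269313 + 35459955294368√257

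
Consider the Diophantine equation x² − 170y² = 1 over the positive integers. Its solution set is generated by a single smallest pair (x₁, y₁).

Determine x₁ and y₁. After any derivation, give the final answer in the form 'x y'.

d=170: √d = [13; 26] (ℓ=1, odd), read p_1/q_1
step 0: (13, 1)  from 13·(1,0) + (0,1)
step 1: (339, 26)  from 26·(13,1) + (1,0)
(x₁, y₁) = (339, 26);  339² − 170·26² = 1 ✓

339 26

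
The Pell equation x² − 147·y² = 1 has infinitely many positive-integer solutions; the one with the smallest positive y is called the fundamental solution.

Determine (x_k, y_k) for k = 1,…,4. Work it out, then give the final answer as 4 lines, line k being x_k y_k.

d=147: √d = [12; 8,24] (ℓ=2, even), read p_1/q_1
k=0  a_k=12  p_k/q_k = 12/1
k=1  a_k=8  p_k/q_k = 97/8
→ (97, 8).  Check: 97²=9409, 147·8²=9408, difference 1.
k=2:  x_2 = 97·97+147·8·8 = 18817,  y_2 = 97·8+8·97 = 1552
k=3:  x_3 = 97·18817+147·8·1552 = 3650401,  y_3 = 97·1552+8·18817 = 301080
k=4:  x_4 = 97·3650401+147·8·301080 = 708158977,  y_4 = 97·301080+8·3650401 = 58407968

97 8
18817 1552
3650401 301080
708158977 58407968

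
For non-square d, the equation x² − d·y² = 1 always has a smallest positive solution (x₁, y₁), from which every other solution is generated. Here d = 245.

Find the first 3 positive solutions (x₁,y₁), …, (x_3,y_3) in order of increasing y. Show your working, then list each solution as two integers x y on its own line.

√245 → a₀=15, period (1,1,1,7,6,7,1,1,1,30); ℓ=10 even so k=9
i=0: a=15 ⇒ p=15, q=1
…
i=5: a=6 ⇒ p=2207, q=141
…
i=8: a=1 ⇒ p=33825, q=2161
i=9: a=1 ⇒ p=51841, q=3312
(x₁, y₁) = (51841, 3312);  51841² − 245·3312² = 1 ✓
n=2: (51841,3312)∘(51841,3312) = (51841·51841+245·3312·3312, 51841·3312+3312·51841) = (5374978561,343394784)
n=3: (5374978561,343394784)∘(51841,3312) = (51841·5374978561+245·3312·343394784, 51841·343394784+3312·5374978561) = (557288527109761,35603857991376)

51841 3312
5374978561 343394784
557288527109761 35603857991376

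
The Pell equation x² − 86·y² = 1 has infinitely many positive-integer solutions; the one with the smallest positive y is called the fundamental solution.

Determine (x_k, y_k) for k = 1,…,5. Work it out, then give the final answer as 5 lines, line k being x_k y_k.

√86 = [9; 3,1,1,1,8,1,1,1,3,18, …], period ℓ=10 (even) → k=9
a_0=9:  p_0=9·1+0=9,  q_0=9·0+1=1
…
a_3=1:  p_3=1·37+28=65,  q_3=1·4+3=7
a_4=1:  p_4=1·65+37=102,  q_4=1·7+4=11
…
a_8=1:  p_8=1·1864+983=2847,  q_8=1·201+106=307
a_9=3:  p_9=3·2847+1864=10405,  q_9=3·307+201=1122
→ (10405, 1122).  Check: 10405²=108264025, 86·1122²=108264024, difference 1.
(x_2, y_2) = (10405·10405 + 86·1122·1122, 10405·1122 + 1122·10405) = (216528049, 23348820)
(x_3, y_3) = (10405·216528049 + 86·1122·23348820, 10405·23348820 + 1122·216528049) = (4505948689285, 485888943078)
(x_4, y_4) = (10405·4505948689285 + 86·1122·485888943078, 10405·485888943078 + 1122·4505948689285) = (93768792007492801, 10111348882104360)
(x_5, y_5) = (10405·93768792007492801 + 86·1122·10111348882104360, 10405·10111348882104360 + 1122·93768792007492801) = (1951328557169976499525, 210417169750702788522)

10405 1122
216528049 23348820
4505948689285 485888943078
93768792007492801 10111348882104360
1951328557169976499525 210417169750702788522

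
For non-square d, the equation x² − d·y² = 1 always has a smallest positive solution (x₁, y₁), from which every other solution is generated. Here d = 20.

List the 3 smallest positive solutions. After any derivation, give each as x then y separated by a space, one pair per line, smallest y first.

9 2
161 36
2889 646

[4; 2,8] for √20; ℓ=2 ⇒ convergent index 1
step 0: (4, 1)  from 4·(1,0) + (0,1)
step 1: (9, 2)  from 2·(4,1) + (1,0)
(x₁, y₁) = (9, 2);  9² − 20·2² = 1 ✓
(x_2, y_2) = (9·9 + 20·2·2, 9·2 + 2·9) = (161, 36)
(x_3, y_3) = (9·161 + 20·2·36, 9·36 + 2·161) = (2889, 646)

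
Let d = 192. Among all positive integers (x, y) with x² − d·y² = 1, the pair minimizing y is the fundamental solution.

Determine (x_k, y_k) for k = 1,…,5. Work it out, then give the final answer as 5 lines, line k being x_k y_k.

√192 = [13; 1,5,1,26, …], period ℓ=4 (even) → k=3
k=0  a_k=13  p_k/q_k = 13/1
…
k=2  a_k=5  p_k/q_k = 83/6
k=3  a_k=1  p_k/q_k = 97/7
fundamental: x₁=97, y₁=7  (since 9409 − 192·49 = 1)
n=2: (97,7)∘(97,7) = (97·97+192·7·7, 97·7+7·97) = (18817,1358)
n=3: (18817,1358)∘(97,7) = (97·18817+192·7·1358, 97·1358+7·18817) = (3650401,263445)
n=4: (3650401,263445)∘(97,7) = (97·3650401+192·7·263445, 97·263445+7·3650401) = (708158977,51106972)
n=5: (708158977,51106972)∘(97,7) = (97·708158977+192·7·51106972, 97·51106972+7·708158977) = (137379191137,9914489123)

97 7
18817 1358
3650401 263445
708158977 51106972
137379191137 9914489123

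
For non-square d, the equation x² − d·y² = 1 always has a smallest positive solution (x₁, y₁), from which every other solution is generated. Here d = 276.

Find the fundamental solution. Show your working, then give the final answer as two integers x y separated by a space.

[16; 1,1,1,1,2,2,2,1,1,1,1,32] for √276; ℓ=12 ⇒ convergent index 11
step 0: (16, 1)  from 16·(1,0) + (0,1)
step 1: (17, 1)  from 1·(16,1) + (1,0)
…
step 3: (50, 3)  from 1·(33,2) + (17,1)
step 4: (83, 5)  from 1·(50,3) + (33,2)
…
step 6: (515, 31)  from 2·(216,13) + (83,5)
…
step 9: (3007, 181)  from 1·(1761,106) + (1246,75)
step 10: (4768, 287)  from 1·(3007,181) + (1761,106)
step 11: (7775, 468)  from 1·(4768,287) + (3007,181)
(x₁, y₁) = (7775, 468);  7775² − 276·468² = 1 ✓

7775 468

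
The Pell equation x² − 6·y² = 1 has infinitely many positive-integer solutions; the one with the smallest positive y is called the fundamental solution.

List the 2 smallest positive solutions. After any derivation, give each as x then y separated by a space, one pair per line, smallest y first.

√6 = [2; 2,4, …], period ℓ=2 (even) → k=1
k=0  a_k=2  p_k/q_k = 2/1
k=1  a_k=2  p_k/q_k = 5/2
(x₁, y₁) = (5, 2);  5² − 6·2² = 1 ✓
k=2:  x_2 = 5·5+6·2·2 = 49,  y_2 = 5·2+2·5 = 20

5 2
49 20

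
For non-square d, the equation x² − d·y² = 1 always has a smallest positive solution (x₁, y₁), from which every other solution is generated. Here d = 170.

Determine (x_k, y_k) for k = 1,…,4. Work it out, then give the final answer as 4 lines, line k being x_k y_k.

d=170: √d = [13; 26] (ℓ=1, odd), read p_1/q_1
step 0: (13, 1)  from 13·(1,0) + (0,1)
step 1: (339, 26)  from 26·(13,1) + (1,0)
fundamental: x₁=339, y₁=26  (since 114921 − 170·676 = 1)
(339+26√170)^2 = 229841 + 17628√170
(339+26√170)^3 = 155831859 + 11951758√170
(339+26√170)^4 = 105653770561 + 8103274296√170

339 26
229841 17628
155831859 11951758
105653770561 8103274296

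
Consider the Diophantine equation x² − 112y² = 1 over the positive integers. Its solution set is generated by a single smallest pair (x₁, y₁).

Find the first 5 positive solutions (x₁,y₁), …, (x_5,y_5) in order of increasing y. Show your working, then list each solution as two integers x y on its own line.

127 12
32257 3048
8193151 774180
2081028097 196638672
528572943487 49945448508

d=112: √d = [10; 1,1,2,1,1,20] (ℓ=6, even), read p_5/q_5
step 0: (10, 1)  from 10·(1,0) + (0,1)
…
step 2: (21, 2)  from 1·(11,1) + (10,1)
step 3: (53, 5)  from 2·(21,2) + (11,1)
step 4: (74, 7)  from 1·(53,5) + (21,2)
step 5: (127, 12)  from 1·(74,7) + (53,5)
→ (127, 12).  Check: 127²=16129, 112·12²=16128, difference 1.
(x_2, y_2) = (127·127 + 112·12·12, 127·12 + 12·127) = (32257, 3048)
(x_3, y_3) = (127·32257 + 112·12·3048, 127·3048 + 12·32257) = (8193151, 774180)
(x_4, y_4) = (127·8193151 + 112·12·774180, 127·774180 + 12·8193151) = (2081028097, 196638672)
(x_5, y_5) = (127·2081028097 + 112·12·196638672, 127·196638672 + 12·2081028097) = (528572943487, 49945448508)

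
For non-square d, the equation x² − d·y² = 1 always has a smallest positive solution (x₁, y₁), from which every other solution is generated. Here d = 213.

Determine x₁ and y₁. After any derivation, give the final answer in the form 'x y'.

d=213: √d = [14; 1,1,2,6,1,8,1,6,2,1,1,28] (ℓ=12, even), read p_11/q_11
i=0: a=14 ⇒ p=14, q=1
…
i=5: a=1 ⇒ p=540, q=37
…
i=8: a=6 ⇒ p=36749, q=2518
…
i=10: a=1 ⇒ p=115574, q=7919
i=11: a=1 ⇒ p=194399, q=13320
(x₁, y₁) = (194399, 13320);  194399² − 213·13320² = 1 ✓

194399 13320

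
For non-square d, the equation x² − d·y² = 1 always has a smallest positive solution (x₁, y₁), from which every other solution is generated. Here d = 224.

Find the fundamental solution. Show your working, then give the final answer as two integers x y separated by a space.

d=224: √d = [14; 1,28] (ℓ=2, even), read p_1/q_1
k=0  a_k=14  p_k/q_k = 14/1
k=1  a_k=1  p_k/q_k = 15/1
(x₁, y₁) = (15, 1);  15² − 224·1² = 1 ✓

15 1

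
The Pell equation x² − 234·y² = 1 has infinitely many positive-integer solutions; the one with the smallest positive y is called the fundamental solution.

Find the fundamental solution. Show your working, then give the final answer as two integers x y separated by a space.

[15; 3,2,1,2,1,2,3,30] for √234; ℓ=8 ⇒ convergent index 7
k=0  a_k=15  p_k/q_k = 15/1
…
k=3  a_k=1  p_k/q_k = 153/10
…
k=6  a_k=2  p_k/q_k = 1545/101
k=7  a_k=3  p_k/q_k = 5201/340
→ (5201, 340).  Check: 5201²=27050401, 234·340²=27050400, difference 1.

5201 340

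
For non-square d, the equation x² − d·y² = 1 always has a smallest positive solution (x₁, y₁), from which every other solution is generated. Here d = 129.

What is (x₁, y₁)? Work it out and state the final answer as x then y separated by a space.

√129 = [11; 2,1,3,1,6,1,3,1,2,22, …], period ℓ=10 (even) → k=9
k=0  a_k=11  p_k/q_k = 11/1
k=1  a_k=2  p_k/q_k = 23/2
k=2  a_k=1  p_k/q_k = 34/3
k=3  a_k=3  p_k/q_k = 125/11
…
k=7  a_k=3  p_k/q_k = 4793/422
k=8  a_k=1  p_k/q_k = 6031/531
k=9  a_k=2  p_k/q_k = 16855/1484
→ (16855, 1484).  Check: 16855²=284091025, 129·1484²=284091024, difference 1.

16855 1484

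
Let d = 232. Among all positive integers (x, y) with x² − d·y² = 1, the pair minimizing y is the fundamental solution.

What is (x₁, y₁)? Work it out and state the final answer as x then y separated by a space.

19603 1287

√232 → a₀=15, period (4,3,7,3,4,30); ℓ=6 even so k=5
i=0: a=15 ⇒ p=15, q=1
…
i=4: a=3 ⇒ p=4539, q=298
i=5: a=4 ⇒ p=19603, q=1287
→ (19603, 1287).  Check: 19603²=384277609, 232·1287²=384277608, difference 1.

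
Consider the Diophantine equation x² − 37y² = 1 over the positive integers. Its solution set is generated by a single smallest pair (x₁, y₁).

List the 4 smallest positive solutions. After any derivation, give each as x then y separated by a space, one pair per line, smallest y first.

73 12
10657 1752
1555849 255780
227143297 37342128

√37 = [6; 12, …], period ℓ=1 (odd) → k=1
a_0=6:  p_0=6·1+0=6,  q_0=6·0+1=1
a_1=12:  p_1=12·6+1=73,  q_1=12·1+0=12
fundamental: x₁=73, y₁=12  (since 5329 − 37·144 = 1)
k=2:  x_2 = 73·73+37·12·12 = 10657,  y_2 = 73·12+12·73 = 1752
k=3:  x_3 = 73·10657+37·12·1752 = 1555849,  y_3 = 73·1752+12·10657 = 255780
k=4:  x_4 = 73·1555849+37·12·255780 = 227143297,  y_4 = 73·255780+12·1555849 = 37342128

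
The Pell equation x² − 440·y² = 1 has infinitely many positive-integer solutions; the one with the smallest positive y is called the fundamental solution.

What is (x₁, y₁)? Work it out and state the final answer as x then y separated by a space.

[20; 1,40] for √440; ℓ=2 ⇒ convergent index 1
step 0: (20, 1)  from 20·(1,0) + (0,1)
step 1: (21, 1)  from 1·(20,1) + (1,0)
→ (21, 1).  Check: 21²=441, 440·1²=440, difference 1.

21 1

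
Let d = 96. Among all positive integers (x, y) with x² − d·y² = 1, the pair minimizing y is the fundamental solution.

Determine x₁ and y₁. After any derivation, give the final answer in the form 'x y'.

49 5

[9; 1,3,1,18] for √96; ℓ=4 ⇒ convergent index 3
step 0: (9, 1)  from 9·(1,0) + (0,1)
…
step 2: (39, 4)  from 3·(10,1) + (9,1)
step 3: (49, 5)  from 1·(39,4) + (10,1)
(x₁, y₁) = (49, 5);  49² − 96·5² = 1 ✓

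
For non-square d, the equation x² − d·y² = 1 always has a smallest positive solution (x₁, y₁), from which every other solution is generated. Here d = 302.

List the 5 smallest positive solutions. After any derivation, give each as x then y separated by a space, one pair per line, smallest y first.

d=302: √d = [17; 2,1,1,1,4,…,1,2,34] (ℓ=16, even), read p_15/q_15
k=0  a_k=17  p_k/q_k = 17/1
k=1  a_k=2  p_k/q_k = 35/2
…
k=3  a_k=1  p_k/q_k = 87/5
…
k=10  a_k=2  p_k/q_k = 107675/6196
k=11  a_k=4  p_k/q_k = 467281/26889
k=12  a_k=1  p_k/q_k = 574956/33085
…
k=14  a_k=1  p_k/q_k = 1617193/93059
k=15  a_k=2  p_k/q_k = 4276623/246092
fundamental: x₁=4276623, y₁=246092  (since 18289504284129 − 302·60561272464 = 1)
n=2: (4276623,246092)∘(4276623,246092) = (4276623·4276623+302·246092·246092, 4276623·246092+246092·4276623) = (36579008568257,2104885414632)
n=3: (36579008568257,2104885414632)∘(4276623,246092) = (4276623·36579008568257+302·246092·2104885414632, 4276623·2104885414632+246092·36579008568257) = (312869258720405635599,18003602753159249380)
n=4: (312869258720405635599,18003602753159249380)∘(4276623,246092) = (4276623·312869258720405635599+302·246092·18003602753159249380, 4276623·18003602753159249380+246092·312869258720405635599) = (2676047735673238042056036097,153989243234046232237072848)
n=5: (2676047735673238042056036097,153989243234046232237072848)∘(4276623,246092) = (4276623·2676047735673238042056036097+302·246092·153989243234046232237072848, 4276623·153989243234046232237072848+246092·2676047735673238042056036097) = (22888894590955867721004902116885263,1317107878734614996094061229615228)

4276623 246092
36579008568257 2104885414632
312869258720405635599 18003602753159249380
2676047735673238042056036097 153989243234046232237072848
22888894590955867721004902116885263 1317107878734614996094061229615228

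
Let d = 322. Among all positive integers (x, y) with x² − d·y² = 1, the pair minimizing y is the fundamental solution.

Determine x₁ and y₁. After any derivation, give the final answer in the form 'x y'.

√322 = [17; 1,16,1,34, …], period ℓ=4 (even) → k=3
i=0: a=17 ⇒ p=17, q=1
…
i=2: a=16 ⇒ p=305, q=17
i=3: a=1 ⇒ p=323, q=18
→ (323, 18).  Check: 323²=104329, 322·18²=104328, difference 1.

323 18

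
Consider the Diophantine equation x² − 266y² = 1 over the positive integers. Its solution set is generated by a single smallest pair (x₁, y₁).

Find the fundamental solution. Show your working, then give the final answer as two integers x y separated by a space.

[16; 3,4,3,32] for √266; ℓ=4 ⇒ convergent index 3
i=0: a=16 ⇒ p=16, q=1
…
i=2: a=4 ⇒ p=212, q=13
i=3: a=3 ⇒ p=685, q=42
(x₁, y₁) = (685, 42);  685² − 266·42² = 1 ✓

685 42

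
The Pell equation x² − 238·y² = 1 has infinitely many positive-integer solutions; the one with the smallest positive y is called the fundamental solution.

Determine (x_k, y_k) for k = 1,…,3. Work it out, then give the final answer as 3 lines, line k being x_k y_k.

11663 756
272051137 17634456
6345864809999 411341319900

d=238: √d = [15; 2,2,1,14,1,2,2,30] (ℓ=8, even), read p_7/q_7
k=0  a_k=15  p_k/q_k = 15/1
…
k=2  a_k=2  p_k/q_k = 77/5
…
k=4  a_k=14  p_k/q_k = 1589/103
k=5  a_k=1  p_k/q_k = 1697/110
k=6  a_k=2  p_k/q_k = 4983/323
k=7  a_k=2  p_k/q_k = 11663/756
(x₁, y₁) = (11663, 756);  11663² − 238·756² = 1 ✓
k=2:  x_2 = 11663·11663+238·756·756 = 272051137,  y_2 = 11663·756+756·11663 = 17634456
k=3:  x_3 = 11663·272051137+238·756·17634456 = 6345864809999,  y_3 = 11663·17634456+756·272051137 = 411341319900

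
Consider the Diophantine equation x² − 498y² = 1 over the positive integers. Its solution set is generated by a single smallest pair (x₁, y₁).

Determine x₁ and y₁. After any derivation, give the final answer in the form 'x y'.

179777 8056

d=498: √d = [22; 3,6,22,6,3,44] (ℓ=6, even), read p_5/q_5
a_0=22:  p_0=22·1+0=22,  q_0=22·0+1=1
a_1=3:  p_1=3·22+1=67,  q_1=3·1+0=3
a_2=6:  p_2=6·67+22=424,  q_2=6·3+1=19
…
a_4=6:  p_4=6·9395+424=56794,  q_4=6·421+19=2545
a_5=3:  p_5=3·56794+9395=179777,  q_5=3·2545+421=8056
(x₁, y₁) = (179777, 8056);  179777² − 498·8056² = 1 ✓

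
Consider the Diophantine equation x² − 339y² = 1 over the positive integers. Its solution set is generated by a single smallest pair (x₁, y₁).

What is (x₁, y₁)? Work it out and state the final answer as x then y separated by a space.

√339 = [18; 2,2,2,1,17,1,2,2,2,36, …], period ℓ=10 (even) → k=9
i=0: a=18 ⇒ p=18, q=1
i=1: a=2 ⇒ p=37, q=2
i=2: a=2 ⇒ p=92, q=5
…
i=6: a=1 ⇒ p=5855, q=318
i=7: a=2 ⇒ p=17252, q=937
i=8: a=2 ⇒ p=40359, q=2192
i=9: a=2 ⇒ p=97970, q=5321
(x₁, y₁) = (97970, 5321);  97970² − 339·5321² = 1 ✓

97970 5321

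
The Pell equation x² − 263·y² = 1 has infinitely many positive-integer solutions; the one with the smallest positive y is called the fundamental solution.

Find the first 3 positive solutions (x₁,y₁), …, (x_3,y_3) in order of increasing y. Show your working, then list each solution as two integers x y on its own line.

139128 8579
38713200767 2387158224
10772180392483224 664241098768765

√263 = [16; 4,1,1,1,1,15,1,1,1,1,4,32, …], period ℓ=12 (even) → k=11
step 0: (16, 1)  from 16·(1,0) + (0,1)
…
step 3: (146, 9)  from 1·(81,5) + (65,4)
step 4: (227, 14)  from 1·(146,9) + (81,5)
step 5: (373, 23)  from 1·(227,14) + (146,9)
…
step 7: (6195, 382)  from 1·(5822,359) + (373,23)
…
step 9: (18212, 1123)  from 1·(12017,741) + (6195,382)
step 10: (30229, 1864)  from 1·(18212,1123) + (12017,741)
step 11: (139128, 8579)  from 4·(30229,1864) + (18212,1123)
→ (139128, 8579).  Check: 139128²=19356600384, 263·8579²=19356600383, difference 1.
(139128+8579√263)^2 = 38713200767 + 2387158224√263
(139128+8579√263)^3 = 10772180392483224 + 664241098768765√263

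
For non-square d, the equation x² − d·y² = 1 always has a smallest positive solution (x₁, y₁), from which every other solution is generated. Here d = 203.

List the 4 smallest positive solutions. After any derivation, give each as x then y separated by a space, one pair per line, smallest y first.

57 4
6497 456
740601 51980
84422017 5925264

d=203: √d = [14; 4,28] (ℓ=2, even), read p_1/q_1
step 0: (14, 1)  from 14·(1,0) + (0,1)
step 1: (57, 4)  from 4·(14,1) + (1,0)
(x₁, y₁) = (57, 4);  57² − 203·4² = 1 ✓
(57+4√203)^2 = 6497 + 456√203
(57+4√203)^3 = 740601 + 51980√203
(57+4√203)^4 = 84422017 + 5925264√203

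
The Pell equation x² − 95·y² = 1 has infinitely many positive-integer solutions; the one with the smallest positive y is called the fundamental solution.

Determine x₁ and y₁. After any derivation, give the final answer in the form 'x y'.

39 4

√95 = [9; 1,2,1,18, …], period ℓ=4 (even) → k=3
k=0  a_k=9  p_k/q_k = 9/1
k=1  a_k=1  p_k/q_k = 10/1
k=2  a_k=2  p_k/q_k = 29/3
k=3  a_k=1  p_k/q_k = 39/4
(x₁, y₁) = (39, 4);  39² − 95·4² = 1 ✓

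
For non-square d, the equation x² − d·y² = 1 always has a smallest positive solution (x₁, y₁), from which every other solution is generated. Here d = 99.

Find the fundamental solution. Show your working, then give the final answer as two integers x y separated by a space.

10 1

√99 → a₀=9, period (1,18); ℓ=2 even so k=1
i=0: a=9 ⇒ p=9, q=1
i=1: a=1 ⇒ p=10, q=1
(x₁, y₁) = (10, 1);  10² − 99·1² = 1 ✓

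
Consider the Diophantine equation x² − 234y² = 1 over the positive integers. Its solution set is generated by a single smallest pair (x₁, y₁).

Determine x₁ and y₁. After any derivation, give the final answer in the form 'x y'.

√234 → a₀=15, period (3,2,1,2,1,2,3,30); ℓ=8 even so k=7
a_0=15:  p_0=15·1+0=15,  q_0=15·0+1=1
…
a_4=2:  p_4=2·153+107=413,  q_4=2·10+7=27
…
a_6=2:  p_6=2·566+413=1545,  q_6=2·37+27=101
a_7=3:  p_7=3·1545+566=5201,  q_7=3·101+37=340
(x₁, y₁) = (5201, 340);  5201² − 234·340² = 1 ✓

5201 340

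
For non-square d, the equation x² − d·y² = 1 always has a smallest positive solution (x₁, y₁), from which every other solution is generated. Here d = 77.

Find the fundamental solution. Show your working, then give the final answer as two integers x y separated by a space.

351 40

[8; 1,3,2,3,1,16] for √77; ℓ=6 ⇒ convergent index 5
a_0=8:  p_0=8·1+0=8,  q_0=8·0+1=1
…
a_4=3:  p_4=3·79+35=272,  q_4=3·9+4=31
a_5=1:  p_5=1·272+79=351,  q_5=1·31+9=40
fundamental: x₁=351, y₁=40  (since 123201 − 77·1600 = 1)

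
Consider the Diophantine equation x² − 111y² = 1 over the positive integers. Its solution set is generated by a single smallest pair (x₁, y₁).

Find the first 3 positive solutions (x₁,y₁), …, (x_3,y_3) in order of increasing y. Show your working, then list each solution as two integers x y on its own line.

295 28
174049 16520
102688615 9746772

√111 = [10; 1,1,6,1,1,20, …], period ℓ=6 (even) → k=5
i=0: a=10 ⇒ p=10, q=1
…
i=4: a=1 ⇒ p=158, q=15
i=5: a=1 ⇒ p=295, q=28
→ (295, 28).  Check: 295²=87025, 111·28²=87024, difference 1.
n=2: (295,28)∘(295,28) = (295·295+111·28·28, 295·28+28·295) = (174049,16520)
n=3: (174049,16520)∘(295,28) = (295·174049+111·28·16520, 295·16520+28·174049) = (102688615,9746772)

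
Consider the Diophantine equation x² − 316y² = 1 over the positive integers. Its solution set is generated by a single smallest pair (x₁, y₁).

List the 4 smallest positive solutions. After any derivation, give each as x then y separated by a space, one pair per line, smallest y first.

12799 720
327628801 18430560
8386642035199 471785474160
214681262489395201 12076764549117120

√316 → a₀=17, period (1,3,2,8,2,3,1,34); ℓ=8 even so k=7
i=0: a=17 ⇒ p=17, q=1
…
i=4: a=8 ⇒ p=1351, q=76
i=5: a=2 ⇒ p=2862, q=161
i=6: a=3 ⇒ p=9937, q=559
i=7: a=1 ⇒ p=12799, q=720
(x₁, y₁) = (12799, 720);  12799² − 316·720² = 1 ✓
(x_2, y_2) = (12799·12799 + 316·720·720, 12799·720 + 720·12799) = (327628801, 18430560)
(x_3, y_3) = (12799·327628801 + 316·720·18430560, 12799·18430560 + 720·327628801) = (8386642035199, 471785474160)
(x_4, y_4) = (12799·8386642035199 + 316·720·471785474160, 12799·471785474160 + 720·8386642035199) = (214681262489395201, 12076764549117120)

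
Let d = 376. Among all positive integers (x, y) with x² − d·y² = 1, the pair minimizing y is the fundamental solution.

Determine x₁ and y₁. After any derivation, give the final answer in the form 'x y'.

2143295 110532

√376 = [19; 2,1,1,3,1,…,1,2,38, …], period ℓ=16 (even) → k=15
i=0: a=19 ⇒ p=19, q=1
i=1: a=2 ⇒ p=39, q=2
i=2: a=1 ⇒ p=58, q=3
i=3: a=1 ⇒ p=97, q=5
…
i=5: a=1 ⇒ p=446, q=23
i=6: a=2 ⇒ p=1241, q=64
i=7: a=2 ⇒ p=2928, q=151
i=8: a=4 ⇒ p=12953, q=668
i=9: a=2 ⇒ p=28834, q=1487
…
i=11: a=1 ⇒ p=99455, q=5129
…
i=13: a=1 ⇒ p=468441, q=24158
i=14: a=1 ⇒ p=837427, q=43187
i=15: a=2 ⇒ p=2143295, q=110532
(x₁, y₁) = (2143295, 110532);  2143295² − 376·110532² = 1 ✓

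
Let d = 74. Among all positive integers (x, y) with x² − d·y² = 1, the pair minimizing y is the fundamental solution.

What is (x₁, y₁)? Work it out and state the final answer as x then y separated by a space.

3699 430

√74 → a₀=8, period (1,1,1,1,16); ℓ=5 odd so k=9
step 0: (8, 1)  from 8·(1,0) + (0,1)
…
step 4: (43, 5)  from 1·(26,3) + (17,2)
…
step 8: (2228, 259)  from 1·(1471,171) + (757,88)
step 9: (3699, 430)  from 1·(2228,259) + (1471,171)
→ (3699, 430).  Check: 3699²=13682601, 74·430²=13682600, difference 1.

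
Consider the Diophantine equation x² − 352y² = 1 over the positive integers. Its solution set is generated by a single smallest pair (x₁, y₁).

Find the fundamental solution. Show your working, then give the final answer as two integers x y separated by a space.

[18; 1,3,5,9,5,3,1,36] for √352; ℓ=8 ⇒ convergent index 7
step 0: (18, 1)  from 18·(1,0) + (0,1)
step 1: (19, 1)  from 1·(18,1) + (1,0)
step 2: (75, 4)  from 3·(19,1) + (18,1)
…
step 5: (18499, 986)  from 5·(3621,193) + (394,21)
step 6: (59118, 3151)  from 3·(18499,986) + (3621,193)
step 7: (77617, 4137)  from 1·(59118,3151) + (18499,986)
→ (77617, 4137).  Check: 77617²=6024398689, 352·4137²=6024398688, difference 1.

77617 4137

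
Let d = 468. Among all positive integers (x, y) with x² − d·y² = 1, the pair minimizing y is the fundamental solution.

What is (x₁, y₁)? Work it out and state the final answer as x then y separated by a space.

d=468: √d = [21; 1,1,1,2,1,1,1,42] (ℓ=8, even), read p_7/q_7
k=0  a_k=21  p_k/q_k = 21/1
…
k=2  a_k=1  p_k/q_k = 43/2
k=3  a_k=1  p_k/q_k = 65/3
k=4  a_k=2  p_k/q_k = 173/8
…
k=6  a_k=1  p_k/q_k = 411/19
k=7  a_k=1  p_k/q_k = 649/30
(x₁, y₁) = (649, 30);  649² − 468·30² = 1 ✓

649 30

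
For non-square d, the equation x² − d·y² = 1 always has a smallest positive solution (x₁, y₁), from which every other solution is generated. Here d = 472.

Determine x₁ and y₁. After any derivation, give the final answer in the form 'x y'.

√472 = [21; 1,2,1,1,1,…,2,1,42, …], period ℓ=14 (even) → k=13
i=0: a=21 ⇒ p=21, q=1
i=1: a=1 ⇒ p=22, q=1
i=2: a=2 ⇒ p=65, q=3
i=3: a=1 ⇒ p=87, q=4
i=4: a=1 ⇒ p=152, q=7
…
i=6: a=4 ⇒ p=1108, q=51
i=7: a=5 ⇒ p=5779, q=266
…
i=9: a=1 ⇒ p=30003, q=1381
i=10: a=1 ⇒ p=54227, q=2496
i=11: a=1 ⇒ p=84230, q=3877
i=12: a=2 ⇒ p=222687, q=10250
i=13: a=1 ⇒ p=306917, q=14127
fundamental: x₁=306917, y₁=14127  (since 94198044889 − 472·199572129 = 1)

306917 14127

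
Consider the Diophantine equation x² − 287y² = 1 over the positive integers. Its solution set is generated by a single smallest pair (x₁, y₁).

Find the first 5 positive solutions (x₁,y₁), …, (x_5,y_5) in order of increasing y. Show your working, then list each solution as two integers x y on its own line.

288 17
165887 9792
95550624 5640175
55036993537 3248731008
31701212726688 1871263420433

√287 → a₀=16, period (1,15,1,32); ℓ=4 even so k=3
i=0: a=16 ⇒ p=16, q=1
i=1: a=1 ⇒ p=17, q=1
i=2: a=15 ⇒ p=271, q=16
i=3: a=1 ⇒ p=288, q=17
(x₁, y₁) = (288, 17);  288² − 287·17² = 1 ✓
n=2: (288,17)∘(288,17) = (288·288+287·17·17, 288·17+17·288) = (165887,9792)
n=3: (165887,9792)∘(288,17) = (288·165887+287·17·9792, 288·9792+17·165887) = (95550624,5640175)
n=4: (95550624,5640175)∘(288,17) = (288·95550624+287·17·5640175, 288·5640175+17·95550624) = (55036993537,3248731008)
n=5: (55036993537,3248731008)∘(288,17) = (288·55036993537+287·17·3248731008, 288·3248731008+17·55036993537) = (31701212726688,1871263420433)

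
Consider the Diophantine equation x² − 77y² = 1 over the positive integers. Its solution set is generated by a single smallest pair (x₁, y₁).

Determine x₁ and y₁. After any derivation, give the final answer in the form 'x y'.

351 40

d=77: √d = [8; 1,3,2,3,1,16] (ℓ=6, even), read p_5/q_5
step 0: (8, 1)  from 8·(1,0) + (0,1)
step 1: (9, 1)  from 1·(8,1) + (1,0)
step 2: (35, 4)  from 3·(9,1) + (8,1)
step 3: (79, 9)  from 2·(35,4) + (9,1)
step 4: (272, 31)  from 3·(79,9) + (35,4)
step 5: (351, 40)  from 1·(272,31) + (79,9)
fundamental: x₁=351, y₁=40  (since 123201 − 77·1600 = 1)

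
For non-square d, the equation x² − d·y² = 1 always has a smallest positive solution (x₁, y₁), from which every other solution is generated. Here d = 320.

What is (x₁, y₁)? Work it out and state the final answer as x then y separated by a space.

d=320: √d = [17; 1,7,1,34] (ℓ=4, even), read p_3/q_3
a_0=17:  p_0=17·1+0=17,  q_0=17·0+1=1
a_1=1:  p_1=1·17+1=18,  q_1=1·1+0=1
a_2=7:  p_2=7·18+17=143,  q_2=7·1+1=8
a_3=1:  p_3=1·143+18=161,  q_3=1·8+1=9
(x₁, y₁) = (161, 9);  161² − 320·9² = 1 ✓

161 9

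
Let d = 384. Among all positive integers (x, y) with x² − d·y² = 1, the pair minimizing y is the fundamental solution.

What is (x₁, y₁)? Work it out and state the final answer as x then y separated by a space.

4801 245

[19; 1,1,2,9,2,1,1,38] for √384; ℓ=8 ⇒ convergent index 7
step 0: (19, 1)  from 19·(1,0) + (0,1)
…
step 2: (39, 2)  from 1·(20,1) + (19,1)
…
step 6: (2861, 146)  from 1·(1940,99) + (921,47)
step 7: (4801, 245)  from 1·(2861,146) + (1940,99)
(x₁, y₁) = (4801, 245);  4801² − 384·245² = 1 ✓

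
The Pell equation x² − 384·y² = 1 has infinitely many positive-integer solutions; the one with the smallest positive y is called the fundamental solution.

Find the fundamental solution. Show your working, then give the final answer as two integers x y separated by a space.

4801 245

√384 = [19; 1,1,2,9,2,1,1,38, …], period ℓ=8 (even) → k=7
k=0  a_k=19  p_k/q_k = 19/1
k=1  a_k=1  p_k/q_k = 20/1
k=2  a_k=1  p_k/q_k = 39/2
…
k=4  a_k=9  p_k/q_k = 921/47
…
k=6  a_k=1  p_k/q_k = 2861/146
k=7  a_k=1  p_k/q_k = 4801/245
(x₁, y₁) = (4801, 245);  4801² − 384·245² = 1 ✓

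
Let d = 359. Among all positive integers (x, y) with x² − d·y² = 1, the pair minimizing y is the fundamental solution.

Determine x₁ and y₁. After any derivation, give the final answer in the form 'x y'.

360 19

√359 → a₀=18, period (1,17,1,36); ℓ=4 even so k=3
step 0: (18, 1)  from 18·(1,0) + (0,1)
…
step 2: (341, 18)  from 17·(19,1) + (18,1)
step 3: (360, 19)  from 1·(341,18) + (19,1)
fundamental: x₁=360, y₁=19  (since 129600 − 359·361 = 1)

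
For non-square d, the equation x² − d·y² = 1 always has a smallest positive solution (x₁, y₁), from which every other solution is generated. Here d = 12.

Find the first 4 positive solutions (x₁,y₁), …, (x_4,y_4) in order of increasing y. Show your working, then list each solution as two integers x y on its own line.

[3; 2,6] for √12; ℓ=2 ⇒ convergent index 1
i=0: a=3 ⇒ p=3, q=1
i=1: a=2 ⇒ p=7, q=2
(x₁, y₁) = (7, 2);  7² − 12·2² = 1 ✓
(x_2, y_2) = (7·7 + 12·2·2, 7·2 + 2·7) = (97, 28)
(x_3, y_3) = (7·97 + 12·2·28, 7·28 + 2·97) = (1351, 390)
(x_4, y_4) = (7·1351 + 12·2·390, 7·390 + 2·1351) = (18817, 5432)

7 2
97 28
1351 390
18817 5432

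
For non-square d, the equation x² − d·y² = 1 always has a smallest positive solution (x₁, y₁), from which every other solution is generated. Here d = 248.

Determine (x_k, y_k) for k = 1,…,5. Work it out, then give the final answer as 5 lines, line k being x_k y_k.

63 4
7937 504
999999 63500
125991937 8000496
15873984063 1007998996

[15; 1,2,1,30] for √248; ℓ=4 ⇒ convergent index 3
i=0: a=15 ⇒ p=15, q=1
i=1: a=1 ⇒ p=16, q=1
i=2: a=2 ⇒ p=47, q=3
i=3: a=1 ⇒ p=63, q=4
fundamental: x₁=63, y₁=4  (since 3969 − 248·16 = 1)
k=2:  x_2 = 63·63+248·4·4 = 7937,  y_2 = 63·4+4·63 = 504
k=3:  x_3 = 63·7937+248·4·504 = 999999,  y_3 = 63·504+4·7937 = 63500
k=4:  x_4 = 63·999999+248·4·63500 = 125991937,  y_4 = 63·63500+4·999999 = 8000496
k=5:  x_5 = 63·125991937+248·4·8000496 = 15873984063,  y_5 = 63·8000496+4·125991937 = 1007998996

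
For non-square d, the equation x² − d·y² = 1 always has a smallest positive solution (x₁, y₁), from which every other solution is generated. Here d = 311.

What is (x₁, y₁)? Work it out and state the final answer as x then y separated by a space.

[17; 1,1,1,2,1,…,1,1,34] for √311; ℓ=16 ⇒ convergent index 15
k=0  a_k=17  p_k/q_k = 17/1
k=1  a_k=1  p_k/q_k = 18/1
…
k=3  a_k=1  p_k/q_k = 53/3
k=4  a_k=2  p_k/q_k = 141/8
k=5  a_k=1  p_k/q_k = 194/11
k=6  a_k=6  p_k/q_k = 1305/74
…
k=9  a_k=3  p_k/q_k = 217583/12338
k=10  a_k=6  p_k/q_k = 1376656/78063
k=11  a_k=1  p_k/q_k = 1594239/90401
…
k=13  a_k=1  p_k/q_k = 6159373/349266
k=14  a_k=1  p_k/q_k = 10724507/608131
k=15  a_k=1  p_k/q_k = 16883880/957397
fundamental: x₁=16883880, y₁=957397  (since 285065403854400 − 311·916609015609 = 1)

16883880 957397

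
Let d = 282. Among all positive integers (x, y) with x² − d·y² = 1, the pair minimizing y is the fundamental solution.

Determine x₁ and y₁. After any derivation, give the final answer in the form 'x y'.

2351 140

√282 = [16; 1,3,1,4,1,3,1,32, …], period ℓ=8 (even) → k=7
i=0: a=16 ⇒ p=16, q=1
…
i=2: a=3 ⇒ p=67, q=4
i=3: a=1 ⇒ p=84, q=5
…
i=5: a=1 ⇒ p=487, q=29
i=6: a=3 ⇒ p=1864, q=111
i=7: a=1 ⇒ p=2351, q=140
→ (2351, 140).  Check: 2351²=5527201, 282·140²=5527200, difference 1.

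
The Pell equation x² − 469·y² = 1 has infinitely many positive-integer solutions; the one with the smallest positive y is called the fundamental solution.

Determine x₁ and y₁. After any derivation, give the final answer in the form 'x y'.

137215 6336

√469 = [21; 1,1,1,10,6,10,1,1,1,42, …], period ℓ=10 (even) → k=9
k=0  a_k=21  p_k/q_k = 21/1
…
k=2  a_k=1  p_k/q_k = 43/2
k=3  a_k=1  p_k/q_k = 65/3
k=4  a_k=10  p_k/q_k = 693/32
k=5  a_k=6  p_k/q_k = 4223/195
k=6  a_k=10  p_k/q_k = 42923/1982
k=7  a_k=1  p_k/q_k = 47146/2177
k=8  a_k=1  p_k/q_k = 90069/4159
k=9  a_k=1  p_k/q_k = 137215/6336
(x₁, y₁) = (137215, 6336);  137215² − 469·6336² = 1 ✓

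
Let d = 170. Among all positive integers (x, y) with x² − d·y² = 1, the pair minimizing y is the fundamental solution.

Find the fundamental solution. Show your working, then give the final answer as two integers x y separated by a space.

√170 = [13; 26, …], period ℓ=1 (odd) → k=1
k=0  a_k=13  p_k/q_k = 13/1
k=1  a_k=26  p_k/q_k = 339/26
→ (339, 26).  Check: 339²=114921, 170·26²=114920, difference 1.

339 26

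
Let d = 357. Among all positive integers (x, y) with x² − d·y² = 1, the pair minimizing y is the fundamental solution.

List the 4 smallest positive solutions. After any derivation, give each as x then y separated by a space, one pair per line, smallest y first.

3401 180
23133601 1224360
157354750601 8328096540
1070326990454401 56647711440720

√357 → a₀=18, period (1,8,2,8,1,36); ℓ=6 even so k=5
i=0: a=18 ⇒ p=18, q=1
…
i=3: a=2 ⇒ p=359, q=19
i=4: a=8 ⇒ p=3042, q=161
i=5: a=1 ⇒ p=3401, q=180
fundamental: x₁=3401, y₁=180  (since 11566801 − 357·32400 = 1)
k=2:  x_2 = 3401·3401+357·180·180 = 23133601,  y_2 = 3401·180+180·3401 = 1224360
k=3:  x_3 = 3401·23133601+357·180·1224360 = 157354750601,  y_3 = 3401·1224360+180·23133601 = 8328096540
k=4:  x_4 = 3401·157354750601+357·180·8328096540 = 1070326990454401,  y_4 = 3401·8328096540+180·157354750601 = 56647711440720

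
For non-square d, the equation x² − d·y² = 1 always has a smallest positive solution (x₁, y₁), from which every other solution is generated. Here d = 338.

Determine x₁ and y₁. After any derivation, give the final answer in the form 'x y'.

[18; 2,1,1,2,36] for √338; ℓ=5 ⇒ convergent index 9
a_0=18:  p_0=18·1+0=18,  q_0=18·0+1=1
…
a_3=1:  p_3=1·55+37=92,  q_3=1·3+2=5
…
a_6=2:  p_6=2·8696+239=17631,  q_6=2·473+13=959
…
a_8=1:  p_8=1·26327+17631=43958,  q_8=1·1432+959=2391
a_9=2:  p_9=2·43958+26327=114243,  q_9=2·2391+1432=6214
(x₁, y₁) = (114243, 6214);  114243² − 338·6214² = 1 ✓

114243 6214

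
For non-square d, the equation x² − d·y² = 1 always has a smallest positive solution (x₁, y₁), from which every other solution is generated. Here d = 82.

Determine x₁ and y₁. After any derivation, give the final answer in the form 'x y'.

163 18

√82 = [9; 18, …], period ℓ=1 (odd) → k=1
k=0  a_k=9  p_k/q_k = 9/1
k=1  a_k=18  p_k/q_k = 163/18
→ (163, 18).  Check: 163²=26569, 82·18²=26568, difference 1.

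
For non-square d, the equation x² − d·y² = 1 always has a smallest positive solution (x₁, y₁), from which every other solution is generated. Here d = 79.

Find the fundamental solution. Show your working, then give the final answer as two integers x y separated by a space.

√79 = [8; 1,7,1,16, …], period ℓ=4 (even) → k=3
i=0: a=8 ⇒ p=8, q=1
i=1: a=1 ⇒ p=9, q=1
i=2: a=7 ⇒ p=71, q=8
i=3: a=1 ⇒ p=80, q=9
→ (80, 9).  Check: 80²=6400, 79·9²=6399, difference 1.

80 9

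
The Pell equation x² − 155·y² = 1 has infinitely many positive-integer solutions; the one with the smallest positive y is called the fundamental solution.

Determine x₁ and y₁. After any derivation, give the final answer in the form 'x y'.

√155 = [12; 2,4,2,24, …], period ℓ=4 (even) → k=3
i=0: a=12 ⇒ p=12, q=1
…
i=2: a=4 ⇒ p=112, q=9
i=3: a=2 ⇒ p=249, q=20
→ (249, 20).  Check: 249²=62001, 155·20²=62000, difference 1.

249 20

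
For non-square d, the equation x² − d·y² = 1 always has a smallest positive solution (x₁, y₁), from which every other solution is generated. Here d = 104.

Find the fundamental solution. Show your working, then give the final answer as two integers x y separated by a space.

d=104: √d = [10; 5,20] (ℓ=2, even), read p_1/q_1
a_0=10:  p_0=10·1+0=10,  q_0=10·0+1=1
a_1=5:  p_1=5·10+1=51,  q_1=5·1+0=5
(x₁, y₁) = (51, 5);  51² − 104·5² = 1 ✓

51 5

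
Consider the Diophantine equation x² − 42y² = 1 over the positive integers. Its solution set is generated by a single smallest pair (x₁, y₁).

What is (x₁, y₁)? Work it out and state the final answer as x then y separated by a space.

√42 → a₀=6, period (2,12); ℓ=2 even so k=1
k=0  a_k=6  p_k/q_k = 6/1
k=1  a_k=2  p_k/q_k = 13/2
→ (13, 2).  Check: 13²=169, 42·2²=168, difference 1.

13 2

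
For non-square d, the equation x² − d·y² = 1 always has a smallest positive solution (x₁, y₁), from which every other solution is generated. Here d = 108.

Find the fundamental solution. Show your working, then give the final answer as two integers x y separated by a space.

1351 130

d=108: √d = [10; 2,1,1,4,1,1,2,20] (ℓ=8, even), read p_7/q_7
a_0=10:  p_0=10·1+0=10,  q_0=10·0+1=1
a_1=2:  p_1=2·10+1=21,  q_1=2·1+0=2
a_2=1:  p_2=1·21+10=31,  q_2=1·2+1=3
…
a_5=1:  p_5=1·239+52=291,  q_5=1·23+5=28
a_6=1:  p_6=1·291+239=530,  q_6=1·28+23=51
a_7=2:  p_7=2·530+291=1351,  q_7=2·51+28=130
→ (1351, 130).  Check: 1351²=1825201, 108·130²=1825200, difference 1.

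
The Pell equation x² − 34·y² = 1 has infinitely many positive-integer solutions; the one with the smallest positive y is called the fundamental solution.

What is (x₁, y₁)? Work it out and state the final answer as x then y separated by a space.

d=34: √d = [5; 1,4,1,10] (ℓ=4, even), read p_3/q_3
a_0=5:  p_0=5·1+0=5,  q_0=5·0+1=1
a_1=1:  p_1=1·5+1=6,  q_1=1·1+0=1
a_2=4:  p_2=4·6+5=29,  q_2=4·1+1=5
a_3=1:  p_3=1·29+6=35,  q_3=1·5+1=6
(x₁, y₁) = (35, 6);  35² − 34·6² = 1 ✓

35 6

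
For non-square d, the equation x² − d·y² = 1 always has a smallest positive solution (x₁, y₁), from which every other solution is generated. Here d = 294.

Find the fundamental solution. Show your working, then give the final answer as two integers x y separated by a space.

4801 280

d=294: √d = [17; 6,1,4,1,6,34] (ℓ=6, even), read p_5/q_5
k=0  a_k=17  p_k/q_k = 17/1
k=1  a_k=6  p_k/q_k = 103/6
…
k=3  a_k=4  p_k/q_k = 583/34
k=4  a_k=1  p_k/q_k = 703/41
k=5  a_k=6  p_k/q_k = 4801/280
→ (4801, 280).  Check: 4801²=23049601, 294·280²=23049600, difference 1.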